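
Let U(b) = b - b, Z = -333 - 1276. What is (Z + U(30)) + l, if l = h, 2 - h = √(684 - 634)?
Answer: -1607 - 5*√2 ≈ -1614.1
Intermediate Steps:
Z = -1609
h = 2 - 5*√2 (h = 2 - √(684 - 634) = 2 - √50 = 2 - 5*√2 ≈ -5.0711)
l = 2 - 5*√2 ≈ -5.0711
U(b) = 0
(Z + U(30)) + l = (-1609 + 0) + (2 - 5*√2) = -1609 + (2 - 5*√2) = -1607 - 5*√2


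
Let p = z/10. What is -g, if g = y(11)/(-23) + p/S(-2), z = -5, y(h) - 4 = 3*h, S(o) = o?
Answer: 125/92 ≈ 1.3587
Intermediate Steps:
y(h) = 4 + 3*h
p = -½ (p = -5/10 = (⅒)*(-5) = -½ ≈ -0.50000)
g = -125/92 (g = (4 + 3*11)/(-23) - ½/(-2) = (4 + 33)*(-1/23) - ½*(-½) = 37*(-1/23) + ¼ = -37/23 + ¼ = -125/92 ≈ -1.3587)
-g = -1*(-125/92) = 125/92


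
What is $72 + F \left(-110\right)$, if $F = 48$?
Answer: $-5208$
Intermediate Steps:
$72 + F \left(-110\right) = 72 + 48 \left(-110\right) = 72 - 5280 = -5208$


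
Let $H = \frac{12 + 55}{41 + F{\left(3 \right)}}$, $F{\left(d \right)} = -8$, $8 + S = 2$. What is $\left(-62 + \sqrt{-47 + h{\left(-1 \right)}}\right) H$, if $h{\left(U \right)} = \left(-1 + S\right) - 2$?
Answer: $- \frac{4154}{33} + \frac{134 i \sqrt{14}}{33} \approx -125.88 + 15.193 i$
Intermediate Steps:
$S = -6$ ($S = -8 + 2 = -6$)
$h{\left(U \right)} = -9$ ($h{\left(U \right)} = \left(-1 - 6\right) - 2 = -7 - 2 = -9$)
$H = \frac{67}{33}$ ($H = \frac{12 + 55}{41 - 8} = \frac{67}{33} \approx 2.0303$)
$\left(-62 + \sqrt{-47 + h{\left(-1 \right)}}\right) H = \left(-62 + \sqrt{-47 - 9}\right) \frac{67}{33} = \left(-62 + \sqrt{-56}\right) \frac{67}{33} = \left(-62 + 2 i \sqrt{14}\right) \frac{67}{33} = - \frac{4154}{33} + \frac{134 i \sqrt{14}}{33}$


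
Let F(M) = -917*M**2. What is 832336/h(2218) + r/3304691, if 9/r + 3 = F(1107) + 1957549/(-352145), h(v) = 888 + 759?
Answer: 1088467945193736212657330009/2153825745533154340126713 ≈ 505.36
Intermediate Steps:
h(v) = 1647
r = -3169305/395718274856269 (r = 9/(-3 + (-917*1107**2 + 1957549/(-352145))) = 9/(-3 + (-917*1225449 + 1957549*(-1/352145))) = 9/(-3 + (-1123736733 - 1957549/352145)) = 9/(-3 - 395718273799834/352145) = 9/(-395718274856269/352145) = 9*(-352145/395718274856269) = -3169305/395718274856269 ≈ -8.0090e-9)
832336/h(2218) + r/3304691 = 832336/1647 - 3169305/395718274856269/3304691 = 832336*(1/1647) - 3169305/395718274856269*1/3304691 = 832336/1647 - 3169305/1307726621453038457879 = 1088467945193736212657330009/2153825745533154340126713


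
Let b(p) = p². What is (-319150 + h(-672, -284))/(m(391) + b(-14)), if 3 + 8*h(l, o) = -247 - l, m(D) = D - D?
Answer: -1276389/784 ≈ -1628.0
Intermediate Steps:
m(D) = 0
h(l, o) = -125/4 - l/8 (h(l, o) = -3/8 + (-247 - l)/8 = -3/8 + (-247/8 - l/8) = -125/4 - l/8)
(-319150 + h(-672, -284))/(m(391) + b(-14)) = (-319150 + (-125/4 - ⅛*(-672)))/(0 + (-14)²) = (-319150 + (-125/4 + 84))/(0 + 196) = (-319150 + 211/4)/196 = -1276389/4*1/196 = -1276389/784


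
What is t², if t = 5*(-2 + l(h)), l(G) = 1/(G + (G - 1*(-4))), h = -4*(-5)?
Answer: 189225/1936 ≈ 97.740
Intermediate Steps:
h = 20
l(G) = 1/(4 + 2*G) (l(G) = 1/(G + (G + 4)) = 1/(G + (4 + G)) = 1/(4 + 2*G))
t = -435/44 (t = 5*(-2 + 1/(2*(2 + 20))) = 5*(-2 + (½)/22) = 5*(-2 + (½)*(1/22)) = 5*(-2 + 1/44) = 5*(-87/44) = -435/44 ≈ -9.8864)
t² = (-435/44)² = 189225/1936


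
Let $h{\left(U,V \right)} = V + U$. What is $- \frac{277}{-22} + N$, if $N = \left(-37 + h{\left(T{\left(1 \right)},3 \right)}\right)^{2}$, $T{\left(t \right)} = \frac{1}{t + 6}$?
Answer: $\frac{1249291}{1078} \approx 1158.9$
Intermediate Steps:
$T{\left(t \right)} = \frac{1}{6 + t}$
$h{\left(U,V \right)} = U + V$
$N = \frac{56169}{49}$ ($N = \left(-37 + \left(\frac{1}{6 + 1} + 3\right)\right)^{2} = \left(-37 + \left(\frac{1}{7} + 3\right)\right)^{2} = \left(-37 + \frac{22}{7}\right)^{2} = \left(- \frac{237}{7}\right)^{2} = \frac{56169}{49} \approx 1146.3$)
$- \frac{277}{-22} + N = - \frac{277}{-22} + \frac{56169}{49} = \left(-277\right) \left(- \frac{1}{22}\right) + \frac{56169}{49} = \frac{277}{22} + \frac{56169}{49} = \frac{1249291}{1078}$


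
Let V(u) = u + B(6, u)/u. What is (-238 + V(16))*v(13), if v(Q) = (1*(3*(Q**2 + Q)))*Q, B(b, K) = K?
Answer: -1568658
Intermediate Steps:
v(Q) = Q*(3*Q + 3*Q**2) (v(Q) = (1*(3*(Q + Q**2)))*Q = (1*(3*Q + 3*Q**2))*Q = (3*Q + 3*Q**2)*Q = Q*(3*Q + 3*Q**2))
V(u) = 1 + u (V(u) = u + u/u = u + 1 = 1 + u)
(-238 + V(16))*v(13) = (-238 + (1 + 16))*(3*13**2*(1 + 13)) = (-238 + 17)*(3*169*14) = -221*7098 = -1568658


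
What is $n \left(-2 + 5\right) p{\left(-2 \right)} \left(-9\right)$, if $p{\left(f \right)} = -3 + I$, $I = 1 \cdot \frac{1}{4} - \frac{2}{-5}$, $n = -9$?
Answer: $- \frac{11421}{20} \approx -571.05$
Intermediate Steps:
$I = \frac{13}{20}$ ($I = 1 \cdot \frac{1}{4} - - \frac{2}{5} = \frac{1}{4} + \frac{2}{5} = \frac{13}{20} \approx 0.65$)
$p{\left(f \right)} = - \frac{47}{20}$ ($p{\left(f \right)} = -3 + \frac{13}{20} = - \frac{47}{20}$)
$n \left(-2 + 5\right) p{\left(-2 \right)} \left(-9\right) = - 9 \left(-2 + 5\right) \left(- \frac{47}{20}\right) \left(-9\right) = - 9 \cdot 3 \left(- \frac{47}{20}\right) \left(-9\right) = \left(-9\right) \left(- \frac{141}{20}\right) \left(-9\right) = \frac{1269}{20} \left(-9\right) = - \frac{11421}{20}$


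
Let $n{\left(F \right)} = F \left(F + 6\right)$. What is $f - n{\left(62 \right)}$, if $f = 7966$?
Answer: $3750$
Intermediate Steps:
$n{\left(F \right)} = F \left(6 + F\right)$
$f - n{\left(62 \right)} = 7966 - 62 \left(6 + 62\right) = 7966 - 62 \cdot 68 = 7966 - 4216 = 3750$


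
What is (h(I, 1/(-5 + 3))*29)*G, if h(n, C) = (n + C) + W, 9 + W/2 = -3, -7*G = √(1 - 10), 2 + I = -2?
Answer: 4959*I/14 ≈ 354.21*I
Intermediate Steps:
I = -4 (I = -2 - 2 = -4)
G = -3*I/7 (G = -√(1 - 10)/7 = -3*I/7 ≈ -0.42857*I)
W = -24 (W = -18 + 2*(-3) = -18 - 6 = -24)
h(n, C) = -24 + C + n (h(n, C) = (n + C) - 24 = (C + n) - 24 = -24 + C + n)
(h(I, 1/(-5 + 3))*29)*G = ((-24 + 1/(-5 + 3) - 4)*29)*(-3*I/7) = ((-24 + 1/(-2) - 4)*29)*(-3*I/7) = ((-24 - ½ - 4)*29)*(-3*I/7) = (-57/2*29)*(-3*I/7) = -(-4959)*I/14 = 4959*I/14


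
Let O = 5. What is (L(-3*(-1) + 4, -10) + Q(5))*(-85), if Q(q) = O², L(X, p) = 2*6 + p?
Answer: -2295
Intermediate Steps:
L(X, p) = 12 + p
Q(q) = 25 (Q(q) = 5² = 25)
(L(-3*(-1) + 4, -10) + Q(5))*(-85) = ((12 - 10) + 25)*(-85) = (2 + 25)*(-85) = 27*(-85) = -2295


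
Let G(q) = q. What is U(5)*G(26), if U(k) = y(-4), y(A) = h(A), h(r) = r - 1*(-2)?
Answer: -52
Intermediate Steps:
h(r) = 2 + r (h(r) = r + 2 = 2 + r)
y(A) = 2 + A
U(k) = -2 (U(k) = 2 - 4 = -2)
U(5)*G(26) = -2*26 = -52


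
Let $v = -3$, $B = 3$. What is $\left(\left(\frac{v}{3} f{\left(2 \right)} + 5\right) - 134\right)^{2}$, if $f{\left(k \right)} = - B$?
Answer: $15876$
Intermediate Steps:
$f{\left(k \right)} = -3$ ($f{\left(k \right)} = \left(-1\right) 3 = -3$)
$\left(\left(\frac{v}{3} f{\left(2 \right)} + 5\right) - 134\right)^{2} = \left(\left(- \frac{3}{3} \left(-3\right) + 5\right) - 134\right)^{2} = \left(\left(\left(-3\right) \frac{1}{3} \left(-3\right) + 5\right) - 134\right)^{2} = \left(\left(\left(-1\right) \left(-3\right) + 5\right) - 134\right)^{2} = \left(\left(3 + 5\right) - 134\right)^{2} = \left(8 - 134\right)^{2} = \left(-126\right)^{2} = 15876$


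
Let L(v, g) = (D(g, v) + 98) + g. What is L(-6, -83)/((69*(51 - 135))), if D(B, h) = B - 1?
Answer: 1/84 ≈ 0.011905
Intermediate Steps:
D(B, h) = -1 + B
L(v, g) = 97 + 2*g (L(v, g) = ((-1 + g) + 98) + g = (97 + g) + g = 97 + 2*g)
L(-6, -83)/((69*(51 - 135))) = (97 + 2*(-83))/((69*(51 - 135))) = (97 - 166)/((69*(-84))) = -69/(-5796) = -69*(-1/5796) = 1/84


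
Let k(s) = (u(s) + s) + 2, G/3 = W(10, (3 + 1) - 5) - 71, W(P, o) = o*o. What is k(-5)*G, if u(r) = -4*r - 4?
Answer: -2730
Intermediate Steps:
W(P, o) = o**2
u(r) = -4 - 4*r
G = -210 (G = 3*(((3 + 1) - 5)**2 - 71) = 3*((4 - 5)**2 - 71) = 3*((-1)**2 - 71) = 3*(1 - 71) = 3*(-70) = -210)
k(s) = -2 - 3*s (k(s) = ((-4 - 4*s) + s) + 2 = (-4 - 3*s) + 2 = -2 - 3*s)
k(-5)*G = (-2 - 3*(-5))*(-210) = (-2 + 15)*(-210) = 13*(-210) = -2730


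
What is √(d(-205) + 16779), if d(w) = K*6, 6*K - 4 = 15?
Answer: √16798 ≈ 129.61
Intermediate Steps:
K = 19/6 (K = ⅔ + (⅙)*15 = ⅔ + 5/2 = 19/6 ≈ 3.1667)
d(w) = 19 (d(w) = (19/6)*6 = 19)
√(d(-205) + 16779) = √(19 + 16779) = √16798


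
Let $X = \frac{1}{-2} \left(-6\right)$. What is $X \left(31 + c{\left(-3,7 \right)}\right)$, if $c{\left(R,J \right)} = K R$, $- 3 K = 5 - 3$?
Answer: $99$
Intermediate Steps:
$K = - \frac{2}{3}$ ($K = - \frac{5 - 3}{3} = \left(- \frac{1}{3}\right) 2 = - \frac{2}{3} \approx -0.66667$)
$X = 3$ ($X = \left(- \frac{1}{2}\right) \left(-6\right) = 3$)
$c{\left(R,J \right)} = - \frac{2 R}{3}$
$X \left(31 + c{\left(-3,7 \right)}\right) = 3 \left(31 - -2\right) = 3 \left(31 + 2\right) = 3 \cdot 33 = 99$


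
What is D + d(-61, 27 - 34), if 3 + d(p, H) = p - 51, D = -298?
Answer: -413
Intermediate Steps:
d(p, H) = -54 + p (d(p, H) = -3 + (p - 51) = -3 + (-51 + p) = -54 + p)
D + d(-61, 27 - 34) = -298 + (-54 - 61) = -298 - 115 = -413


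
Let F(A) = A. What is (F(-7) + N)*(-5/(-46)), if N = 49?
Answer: 105/23 ≈ 4.5652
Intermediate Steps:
(F(-7) + N)*(-5/(-46)) = (-7 + 49)*(-5/(-46)) = 42*(-5*(-1/46)) = 42*(5/46) = 105/23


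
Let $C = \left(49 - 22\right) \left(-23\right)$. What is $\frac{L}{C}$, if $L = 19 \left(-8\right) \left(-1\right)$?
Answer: $- \frac{152}{621} \approx -0.24477$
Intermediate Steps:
$L = 152$ ($L = \left(-152\right) \left(-1\right) = 152$)
$C = -621$ ($C = 27 \left(-23\right) = -621$)
$\frac{L}{C} = \frac{152}{-621} = 152 \left(- \frac{1}{621}\right) = - \frac{152}{621}$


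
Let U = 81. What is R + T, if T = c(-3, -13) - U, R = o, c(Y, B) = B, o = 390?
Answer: 296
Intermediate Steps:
R = 390
T = -94 (T = -13 - 1*81 = -13 - 81 = -94)
R + T = 390 - 94 = 296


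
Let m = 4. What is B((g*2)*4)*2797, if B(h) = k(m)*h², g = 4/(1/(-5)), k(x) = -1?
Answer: -71603200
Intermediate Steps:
g = -20 (g = 4/(-⅕) = 4*(-5) = -20)
B(h) = -h²
B((g*2)*4)*2797 = -(-20*2*4)²*2797 = -(-40*4)²*2797 = -1*(-160)²*2797 = -1*25600*2797 = -25600*2797 = -71603200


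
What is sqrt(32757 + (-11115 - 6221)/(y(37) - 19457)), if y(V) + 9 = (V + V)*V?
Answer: sqrt(143227339914)/2091 ≈ 180.99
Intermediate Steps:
y(V) = -9 + 2*V**2 (y(V) = -9 + (V + V)*V = -9 + (2*V)*V = -9 + 2*V**2)
sqrt(32757 + (-11115 - 6221)/(y(37) - 19457)) = sqrt(32757 + (-11115 - 6221)/((-9 + 2*37**2) - 19457)) = sqrt(32757 - 17336/((-9 + 2*1369) - 19457)) = sqrt(32757 - 17336/((-9 + 2738) - 19457)) = sqrt(32757 - 17336/(2729 - 19457)) = sqrt(32757 - 17336/(-16728)) = sqrt(32757 - 17336*(-1/16728)) = sqrt(32757 + 2167/2091) = sqrt(68497054/2091) = sqrt(143227339914)/2091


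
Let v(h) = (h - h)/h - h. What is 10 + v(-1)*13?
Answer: 23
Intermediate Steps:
v(h) = -h (v(h) = 0/h - h = 0 - h = -h)
10 + v(-1)*13 = 10 - 1*(-1)*13 = 10 + 1*13 = 10 + 13 = 23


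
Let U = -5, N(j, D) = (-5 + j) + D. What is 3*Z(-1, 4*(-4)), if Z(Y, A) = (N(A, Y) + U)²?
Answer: 2187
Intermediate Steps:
N(j, D) = -5 + D + j
Z(Y, A) = (-10 + A + Y)² (Z(Y, A) = ((-5 + Y + A) - 5)² = ((-5 + A + Y) - 5)² = (-10 + A + Y)²)
3*Z(-1, 4*(-4)) = 3*(-10 + 4*(-4) - 1)² = 3*(-10 - 16 - 1)² = 3*(-27)² = 3*729 = 2187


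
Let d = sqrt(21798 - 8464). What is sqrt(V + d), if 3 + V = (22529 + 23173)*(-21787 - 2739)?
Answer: sqrt(-1120887255 + sqrt(13334)) ≈ 33480.0*I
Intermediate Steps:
V = -1120887255 (V = -3 + (22529 + 23173)*(-21787 - 2739) = -3 + 45702*(-24526) = -3 - 1120887252 = -1120887255)
d = sqrt(13334) ≈ 115.47
sqrt(V + d) = sqrt(-1120887255 + sqrt(13334))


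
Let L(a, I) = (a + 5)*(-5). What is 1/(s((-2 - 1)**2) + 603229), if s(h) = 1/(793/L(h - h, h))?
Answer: 793/478360572 ≈ 1.6577e-6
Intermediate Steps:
L(a, I) = -25 - 5*a (L(a, I) = (5 + a)*(-5) = -25 - 5*a)
s(h) = -25/793 (s(h) = 1/(793/(-25 - 5*(h - h))) = 1/(793/(-25 - 5*0)) = 1/(793/(-25 + 0)) = 1/(793/(-25)) = 1/(793*(-1/25)) = 1/(-793/25) = -25/793)
1/(s((-2 - 1)**2) + 603229) = 1/(-25/793 + 603229) = 1/(478360572/793) = 793/478360572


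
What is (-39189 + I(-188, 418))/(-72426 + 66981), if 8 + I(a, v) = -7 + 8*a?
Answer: 40708/5445 ≈ 7.4762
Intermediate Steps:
I(a, v) = -15 + 8*a (I(a, v) = -8 + (-7 + 8*a) = -15 + 8*a)
(-39189 + I(-188, 418))/(-72426 + 66981) = (-39189 + (-15 + 8*(-188)))/(-72426 + 66981) = (-39189 + (-15 - 1504))/(-5445) = (-39189 - 1519)*(-1/5445) = -40708*(-1/5445) = 40708/5445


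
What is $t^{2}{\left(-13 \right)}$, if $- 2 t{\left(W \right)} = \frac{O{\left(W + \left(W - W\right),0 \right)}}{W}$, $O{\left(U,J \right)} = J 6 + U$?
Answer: $\frac{1}{4} \approx 0.25$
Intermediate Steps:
$O{\left(U,J \right)} = U + 6 J$ ($O{\left(U,J \right)} = 6 J + U = U + 6 J$)
$t{\left(W \right)} = - \frac{1}{2}$ ($t{\left(W \right)} = - \frac{\left(\left(W + \left(W - W\right)\right) + 6 \cdot 0\right) \frac{1}{W}}{2} = - \frac{\left(\left(W + 0\right) + 0\right) \frac{1}{W}}{2} = - \frac{\left(W + 0\right) \frac{1}{W}}{2} = - \frac{W \frac{1}{W}}{2} = \left(- \frac{1}{2}\right) 1 = - \frac{1}{2}$)
$t^{2}{\left(-13 \right)} = \left(- \frac{1}{2}\right)^{2} = \frac{1}{4}$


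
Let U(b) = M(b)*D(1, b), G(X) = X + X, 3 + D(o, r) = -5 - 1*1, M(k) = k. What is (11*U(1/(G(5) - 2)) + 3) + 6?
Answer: -27/8 ≈ -3.3750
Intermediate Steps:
D(o, r) = -9 (D(o, r) = -3 + (-5 - 1*1) = -3 + (-5 - 1) = -3 - 6 = -9)
G(X) = 2*X
U(b) = -9*b (U(b) = b*(-9) = -9*b)
(11*U(1/(G(5) - 2)) + 3) + 6 = (11*(-9/(2*5 - 2)) + 3) + 6 = (11*(-9/(10 - 2)) + 3) + 6 = (11*(-9/8) + 3) + 6 = (-99/8 + 3) + 6 = -75/8 + 6 = -27/8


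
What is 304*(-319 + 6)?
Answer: -95152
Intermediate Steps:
304*(-319 + 6) = 304*(-313) = -95152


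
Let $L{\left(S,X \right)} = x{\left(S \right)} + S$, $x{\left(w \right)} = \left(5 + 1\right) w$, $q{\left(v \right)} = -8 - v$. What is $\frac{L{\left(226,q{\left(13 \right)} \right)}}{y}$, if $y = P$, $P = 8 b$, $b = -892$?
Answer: $- \frac{791}{3568} \approx -0.22169$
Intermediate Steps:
$x{\left(w \right)} = 6 w$
$P = -7136$ ($P = 8 \left(-892\right) = -7136$)
$L{\left(S,X \right)} = 7 S$ ($L{\left(S,X \right)} = 6 S + S = 7 S$)
$y = -7136$
$\frac{L{\left(226,q{\left(13 \right)} \right)}}{y} = \frac{7 \cdot 226}{-7136} = 1582 \left(- \frac{1}{7136}\right) = - \frac{791}{3568}$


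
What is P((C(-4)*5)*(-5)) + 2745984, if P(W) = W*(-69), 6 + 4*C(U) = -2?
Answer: 2742534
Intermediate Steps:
C(U) = -2 (C(U) = -3/2 + (¼)*(-2) = -3/2 - ½ = -2)
P(W) = -69*W
P((C(-4)*5)*(-5)) + 2745984 = -69*(-2*5)*(-5) + 2745984 = -(-690)*(-5) + 2745984 = -69*50 + 2745984 = -3450 + 2745984 = 2742534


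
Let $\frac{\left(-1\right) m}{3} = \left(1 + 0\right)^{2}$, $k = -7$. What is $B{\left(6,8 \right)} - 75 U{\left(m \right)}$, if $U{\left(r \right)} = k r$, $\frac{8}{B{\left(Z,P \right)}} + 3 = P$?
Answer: $- \frac{7867}{5} \approx -1573.4$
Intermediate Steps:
$B{\left(Z,P \right)} = \frac{8}{-3 + P}$
$m = -3$ ($m = - 3 \left(1 + 0\right)^{2} = - 3 \cdot 1^{2} = \left(-3\right) 1 = -3$)
$U{\left(r \right)} = - 7 r$
$B{\left(6,8 \right)} - 75 U{\left(m \right)} = \frac{8}{-3 + 8} - 75 \left(\left(-7\right) \left(-3\right)\right) = \frac{8}{5} - 1575 = - \frac{7867}{5}$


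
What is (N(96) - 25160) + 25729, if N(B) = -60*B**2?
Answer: -552391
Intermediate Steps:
(N(96) - 25160) + 25729 = (-60*96**2 - 25160) + 25729 = (-60*9216 - 25160) + 25729 = (-552960 - 25160) + 25729 = -578120 + 25729 = -552391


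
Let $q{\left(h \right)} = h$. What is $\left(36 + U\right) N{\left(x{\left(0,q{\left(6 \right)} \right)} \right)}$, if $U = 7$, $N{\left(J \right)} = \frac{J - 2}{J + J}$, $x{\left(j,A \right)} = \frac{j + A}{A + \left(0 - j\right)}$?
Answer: $- \frac{43}{2} \approx -21.5$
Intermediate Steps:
$x{\left(j,A \right)} = \frac{A + j}{A - j}$
$N{\left(J \right)} = \frac{-2 + J}{2 J}$
$\left(36 + U\right) N{\left(x{\left(0,q{\left(6 \right)} \right)} \right)} = \left(36 + 7\right) \frac{-2 + \frac{6 + 0}{6 - 0}}{2 \frac{6 + 0}{6 - 0}} = 43 \frac{-2 + \frac{1}{6 + 0} \cdot 6}{2 \frac{1}{6 + 0} \cdot 6} = 43 \frac{-2 + \frac{1}{6} \cdot 6}{2 \cdot \frac{1}{6} \cdot 6} = 43 \frac{-2 + 1}{2 \cdot 1} = 43 \cdot \frac{1}{2} \cdot 1 \left(-1\right) = 43 \left(- \frac{1}{2}\right) = - \frac{43}{2}$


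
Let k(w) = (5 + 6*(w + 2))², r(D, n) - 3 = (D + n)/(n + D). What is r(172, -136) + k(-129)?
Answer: 573053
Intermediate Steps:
r(D, n) = 4 (r(D, n) = 3 + (D + n)/(n + D) = 3 + (D + n)/(D + n) = 3 + 1 = 4)
k(w) = (17 + 6*w)² (k(w) = (5 + 6*(2 + w))² = (5 + (12 + 6*w))² = (17 + 6*w)²)
r(172, -136) + k(-129) = 4 + (17 + 6*(-129))² = 4 + (17 - 774)² = 4 + (-757)² = 4 + 573049 = 573053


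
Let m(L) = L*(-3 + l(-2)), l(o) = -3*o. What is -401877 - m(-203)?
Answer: -401268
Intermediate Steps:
m(L) = 3*L (m(L) = L*(-3 - 3*(-2)) = L*(-3 + 6) = L*3 = 3*L)
-401877 - m(-203) = -401877 - 3*(-203) = -401877 - 1*(-609) = -401877 + 609 = -401268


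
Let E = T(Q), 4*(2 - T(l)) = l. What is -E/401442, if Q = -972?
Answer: -245/401442 ≈ -0.00061030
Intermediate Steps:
T(l) = 2 - l/4
E = 245 (E = 2 - ¼*(-972) = 2 + 243 = 245)
-E/401442 = -245/401442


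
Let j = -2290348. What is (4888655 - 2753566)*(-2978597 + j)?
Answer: -11249666511105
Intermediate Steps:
(4888655 - 2753566)*(-2978597 + j) = (4888655 - 2753566)*(-2978597 - 2290348) = 2135089*(-5268945) = -11249666511105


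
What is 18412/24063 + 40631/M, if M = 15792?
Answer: 140940673/42222544 ≈ 3.3380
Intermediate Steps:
18412/24063 + 40631/M = 18412/24063 + 40631/15792 = 140940673/42222544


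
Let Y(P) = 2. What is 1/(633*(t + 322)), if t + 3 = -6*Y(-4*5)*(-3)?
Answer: 1/224715 ≈ 4.4501e-6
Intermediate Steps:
t = 33 (t = -3 - 6*2*(-3) = -3 - 12*(-3) = -3 + 36 = 33)
1/(633*(t + 322)) = 1/(633*(33 + 322)) = 1/(633*355) = 1/224715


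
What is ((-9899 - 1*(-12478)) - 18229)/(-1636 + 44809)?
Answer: -15650/43173 ≈ -0.36249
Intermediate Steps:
((-9899 - 1*(-12478)) - 18229)/(-1636 + 44809) = ((-9899 + 12478) - 18229)/43173 = (2579 - 18229)*(1/43173) = -15650*1/43173 = -15650/43173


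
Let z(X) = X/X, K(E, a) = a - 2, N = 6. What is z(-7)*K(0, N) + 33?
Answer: 37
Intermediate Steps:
K(E, a) = -2 + a
z(X) = 1
z(-7)*K(0, N) + 33 = 1*(-2 + 6) + 33 = 1*4 + 33 = 4 + 33 = 37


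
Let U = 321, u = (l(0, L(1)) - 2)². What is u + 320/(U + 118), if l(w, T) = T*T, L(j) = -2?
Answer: 2076/439 ≈ 4.7289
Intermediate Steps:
l(w, T) = T²
u = 4 (u = ((-2)² - 2)² = (4 - 2)² = 2² = 4)
u + 320/(U + 118) = 4 + 320/(321 + 118) = 4 + 320/439 = 2076/439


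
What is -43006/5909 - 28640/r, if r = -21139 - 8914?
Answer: -1123225558/177583177 ≈ -6.3251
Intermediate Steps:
r = -30053
-43006/5909 - 28640/r = -43006/5909 - 28640/(-30053) = -43006*1/5909 - 28640*(-1/30053) = -43006/5909 + 28640/30053 = -1123225558/177583177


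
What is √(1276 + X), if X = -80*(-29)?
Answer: 2*√899 ≈ 59.967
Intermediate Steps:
X = 2320
√(1276 + X) = √(1276 + 2320) = √3596 = 2*√899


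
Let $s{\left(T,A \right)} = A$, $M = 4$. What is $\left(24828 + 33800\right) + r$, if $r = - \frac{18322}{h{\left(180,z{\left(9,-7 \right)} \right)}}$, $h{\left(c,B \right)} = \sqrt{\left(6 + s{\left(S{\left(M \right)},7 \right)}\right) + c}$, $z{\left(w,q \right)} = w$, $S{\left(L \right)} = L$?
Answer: $58628 - \frac{18322 \sqrt{193}}{193} \approx 57309.0$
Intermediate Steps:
$h{\left(c,B \right)} = \sqrt{13 + c}$ ($h{\left(c,B \right)} = \sqrt{\left(6 + 7\right) + c} = \sqrt{13 + c}$)
$r = - \frac{18322 \sqrt{193}}{193}$ ($r = - \frac{18322}{\sqrt{13 + 180}} = - \frac{18322}{\sqrt{193}} = - 18322 \frac{\sqrt{193}}{193} = - \frac{18322 \sqrt{193}}{193} \approx -1318.8$)
$\left(24828 + 33800\right) + r = \left(24828 + 33800\right) - \frac{18322 \sqrt{193}}{193} = 58628 - \frac{18322 \sqrt{193}}{193}$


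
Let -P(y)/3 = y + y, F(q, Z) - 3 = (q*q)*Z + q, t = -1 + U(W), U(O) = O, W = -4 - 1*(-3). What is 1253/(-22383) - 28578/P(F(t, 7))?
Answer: 106573892/649107 ≈ 164.19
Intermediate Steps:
W = -1 (W = -4 + 3 = -1)
t = -2 (t = -1 - 1 = -2)
F(q, Z) = 3 + q + Z*q² (F(q, Z) = 3 + ((q*q)*Z + q) = 3 + (q²*Z + q) = 3 + (Z*q² + q) = 3 + (q + Z*q²) = 3 + q + Z*q²)
P(y) = -6*y (P(y) = -3*(y + y) = -6*y)
1253/(-22383) - 28578/P(F(t, 7)) = 1253/(-22383) - 28578*(-1/(6*(3 - 2 + 7*(-2)²))) = 1253*(-1/22383) - 28578*(-1/(6*(3 - 2 + 7*4))) = -1253/22383 - 28578*(-1/(6*(3 - 2 + 28))) = -1253/22383 - 28578/((-6*29)) = -1253/22383 - 28578/(-174) = -1253/22383 - 28578*(-1/174) = -1253/22383 + 4763/29 = 106573892/649107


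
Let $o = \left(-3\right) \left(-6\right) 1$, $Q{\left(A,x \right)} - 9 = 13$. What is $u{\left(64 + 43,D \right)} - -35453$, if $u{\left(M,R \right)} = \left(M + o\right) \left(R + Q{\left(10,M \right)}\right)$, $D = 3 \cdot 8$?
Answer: $41203$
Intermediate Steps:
$Q{\left(A,x \right)} = 22$ ($Q{\left(A,x \right)} = 9 + 13 = 22$)
$o = 18$ ($o = 18 \cdot 1 = 18$)
$D = 24$
$u{\left(M,R \right)} = \left(18 + M\right) \left(22 + R\right)$ ($u{\left(M,R \right)} = \left(M + 18\right) \left(R + 22\right) = \left(18 + M\right) \left(22 + R\right)$)
$u{\left(64 + 43,D \right)} - -35453 = \left(396 + 18 \cdot 24 + 22 \left(64 + 43\right) + \left(64 + 43\right) 24\right) - -35453 = \left(396 + 432 + 22 \cdot 107 + 107 \cdot 24\right) + 35453 = \left(396 + 432 + 2354 + 2568\right) + 35453 = 5750 + 35453 = 41203$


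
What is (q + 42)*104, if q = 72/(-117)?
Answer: 4304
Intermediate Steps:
q = -8/13 (q = 72*(-1/117) = -8/13 ≈ -0.61539)
(q + 42)*104 = (-8/13 + 42)*104 = (538/13)*104 = 4304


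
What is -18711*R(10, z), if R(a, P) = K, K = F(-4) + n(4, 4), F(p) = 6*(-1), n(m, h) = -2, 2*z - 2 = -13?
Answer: 149688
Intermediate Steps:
z = -11/2 (z = 1 + (1/2)*(-13) = 1 - 13/2 = -11/2 ≈ -5.5000)
F(p) = -6
K = -8 (K = -6 - 2 = -8)
R(a, P) = -8
-18711*R(10, z) = -18711*(-8) = 149688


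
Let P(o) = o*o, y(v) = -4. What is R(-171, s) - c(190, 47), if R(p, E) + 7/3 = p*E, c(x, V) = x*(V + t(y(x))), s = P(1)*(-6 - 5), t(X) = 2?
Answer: -22294/3 ≈ -7431.3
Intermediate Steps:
P(o) = o**2
s = -11 (s = 1**2*(-6 - 5) = 1*(-11) = -11)
c(x, V) = x*(2 + V) (c(x, V) = x*(V + 2) = x*(2 + V))
R(p, E) = -7/3 + E*p (R(p, E) = -7/3 + p*E = -7/3 + E*p)
R(-171, s) - c(190, 47) = (-7/3 - 11*(-171)) - 190*(2 + 47) = (-7/3 + 1881) - 190*49 = 5636/3 - 1*9310 = 5636/3 - 9310 = -22294/3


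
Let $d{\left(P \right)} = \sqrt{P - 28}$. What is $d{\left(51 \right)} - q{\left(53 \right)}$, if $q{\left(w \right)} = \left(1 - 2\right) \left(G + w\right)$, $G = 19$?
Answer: $72 + \sqrt{23} \approx 76.796$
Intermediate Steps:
$d{\left(P \right)} = \sqrt{-28 + P}$
$q{\left(w \right)} = -19 - w$ ($q{\left(w \right)} = \left(1 - 2\right) \left(19 + w\right) = - (19 + w) = -19 - w$)
$d{\left(51 \right)} - q{\left(53 \right)} = \sqrt{-28 + 51} - \left(-19 - 53\right) = \sqrt{23} - \left(-19 - 53\right) = \sqrt{23} - -72 = \sqrt{23} + 72 = 72 + \sqrt{23}$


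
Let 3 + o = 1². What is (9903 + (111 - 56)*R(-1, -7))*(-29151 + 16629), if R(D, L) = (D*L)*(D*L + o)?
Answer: -148110216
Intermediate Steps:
o = -2 (o = -3 + 1² = -3 + 1 = -2)
R(D, L) = D*L*(-2 + D*L) (R(D, L) = (D*L)*(D*L - 2) = (D*L)*(-2 + D*L) = D*L*(-2 + D*L))
(9903 + (111 - 56)*R(-1, -7))*(-29151 + 16629) = (9903 + (111 - 56)*(-1*(-7)*(-2 - 1*(-7))))*(-29151 + 16629) = (9903 + 55*(-1*(-7)*(-2 + 7)))*(-12522) = (9903 + 55*(-1*(-7)*5))*(-12522) = (9903 + 55*35)*(-12522) = (9903 + 1925)*(-12522) = 11828*(-12522) = -148110216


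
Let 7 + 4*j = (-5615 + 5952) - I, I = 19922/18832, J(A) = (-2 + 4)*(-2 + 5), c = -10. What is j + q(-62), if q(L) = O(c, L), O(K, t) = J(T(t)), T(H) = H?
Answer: 3323303/37664 ≈ 88.235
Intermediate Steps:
J(A) = 6 (J(A) = 2*3 = 6)
O(K, t) = 6
q(L) = 6
I = 9961/9416 (I = 19922*(1/18832) = 9961/9416 ≈ 1.0579)
j = 3097319/37664 (j = -7/4 + ((-5615 + 5952) - 1*9961/9416)/4 = -7/4 + (337 - 9961/9416)/4 = -7/4 + (¼)*(3163231/9416) = -7/4 + 3163231/37664 = 3097319/37664 ≈ 82.235)
j + q(-62) = 3097319/37664 + 6 = 3323303/37664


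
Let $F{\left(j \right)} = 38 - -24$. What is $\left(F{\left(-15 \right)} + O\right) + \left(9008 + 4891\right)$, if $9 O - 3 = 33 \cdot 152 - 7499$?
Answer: $\frac{123169}{9} \approx 13685.0$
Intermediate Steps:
$F{\left(j \right)} = 62$ ($F{\left(j \right)} = 38 + 24 = 62$)
$O = - \frac{2480}{9}$ ($O = \frac{1}{3} + \frac{33 \cdot 152 - 7499}{9} = \frac{1}{3} + \frac{5016 - 7499}{9} = \frac{1}{3} + \frac{1}{9} \left(-2483\right) = \frac{1}{3} - \frac{2483}{9} = - \frac{2480}{9} \approx -275.56$)
$\left(F{\left(-15 \right)} + O\right) + \left(9008 + 4891\right) = \left(62 - \frac{2480}{9}\right) + \left(9008 + 4891\right) = - \frac{1922}{9} + 13899 = \frac{123169}{9}$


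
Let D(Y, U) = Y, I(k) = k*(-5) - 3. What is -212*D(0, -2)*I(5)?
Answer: 0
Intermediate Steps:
I(k) = -3 - 5*k (I(k) = -5*k - 3 = -3 - 5*k)
-212*D(0, -2)*I(5) = -212*0*(-3 - 5*5) = -212*0*(-3 - 25) = -212*0*(-28) = -0 = -212*0 = 0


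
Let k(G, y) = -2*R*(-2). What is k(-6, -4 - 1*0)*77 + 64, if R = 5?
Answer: 1604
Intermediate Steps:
k(G, y) = 20 (k(G, y) = -2*5*(-2) = -10*(-2) = 20)
k(-6, -4 - 1*0)*77 + 64 = 20*77 + 64 = 1540 + 64 = 1604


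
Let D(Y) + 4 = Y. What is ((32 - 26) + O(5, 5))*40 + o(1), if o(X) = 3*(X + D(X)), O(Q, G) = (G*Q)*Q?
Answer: 5234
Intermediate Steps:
O(Q, G) = G*Q**2
D(Y) = -4 + Y
o(X) = -12 + 6*X (o(X) = 3*(X + (-4 + X)) = 3*(-4 + 2*X) = -12 + 6*X)
((32 - 26) + O(5, 5))*40 + o(1) = ((32 - 26) + 5*5**2)*40 + (-12 + 6*1) = (6 + 5*25)*40 + (-12 + 6) = (6 + 125)*40 - 6 = 131*40 - 6 = 5240 - 6 = 5234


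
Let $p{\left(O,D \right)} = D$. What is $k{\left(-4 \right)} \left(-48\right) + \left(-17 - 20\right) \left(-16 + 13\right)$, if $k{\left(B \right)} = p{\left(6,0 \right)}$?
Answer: $111$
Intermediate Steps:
$k{\left(B \right)} = 0$
$k{\left(-4 \right)} \left(-48\right) + \left(-17 - 20\right) \left(-16 + 13\right) = 0 \left(-48\right) + \left(-17 - 20\right) \left(-16 + 13\right) = 0 - -111 = 0 + 111 = 111$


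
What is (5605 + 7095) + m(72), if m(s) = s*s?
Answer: 17884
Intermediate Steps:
m(s) = s²
(5605 + 7095) + m(72) = (5605 + 7095) + 72² = 12700 + 5184 = 17884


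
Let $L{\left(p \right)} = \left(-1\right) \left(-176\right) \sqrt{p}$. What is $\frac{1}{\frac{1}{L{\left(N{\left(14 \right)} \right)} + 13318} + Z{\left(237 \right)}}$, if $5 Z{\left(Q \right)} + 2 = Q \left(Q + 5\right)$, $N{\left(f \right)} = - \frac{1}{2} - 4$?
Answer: $\frac{1542495223670}{17693037329313753} + \frac{200 i \sqrt{2}}{17693037329313753} \approx 8.7181 \cdot 10^{-5} + 1.5986 \cdot 10^{-14} i$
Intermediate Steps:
$N{\left(f \right)} = - \frac{9}{2}$ ($N{\left(f \right)} = \left(-1\right) \frac{1}{2} - 4 = - \frac{1}{2} - 4 = - \frac{9}{2}$)
$L{\left(p \right)} = 176 \sqrt{p}$
$Z{\left(Q \right)} = - \frac{2}{5} + \frac{Q \left(5 + Q\right)}{5}$ ($Z{\left(Q \right)} = - \frac{2}{5} + \frac{Q \left(Q + 5\right)}{5} = - \frac{2}{5} + \frac{Q \left(5 + Q\right)}{5}$)
$\frac{1}{\frac{1}{L{\left(N{\left(14 \right)} \right)} + 13318} + Z{\left(237 \right)}} = \frac{1}{\frac{1}{176 \sqrt{- \frac{9}{2}} + 13318} + \left(- \frac{2}{5} + 237 + \frac{237^{2}}{5}\right)} = \frac{1}{\frac{1}{176 \frac{3 i \sqrt{2}}{2} + 13318} + \left(- \frac{2}{5} + 237 + \frac{1}{5} \cdot 56169\right)} = \frac{1}{\frac{1}{264 i \sqrt{2} + 13318} + \left(- \frac{2}{5} + 237 + \frac{56169}{5}\right)} = \frac{1}{\frac{1}{13318 + 264 i \sqrt{2}} + \frac{57352}{5}} = \frac{1}{\frac{57352}{5} + \frac{1}{13318 + 264 i \sqrt{2}}}$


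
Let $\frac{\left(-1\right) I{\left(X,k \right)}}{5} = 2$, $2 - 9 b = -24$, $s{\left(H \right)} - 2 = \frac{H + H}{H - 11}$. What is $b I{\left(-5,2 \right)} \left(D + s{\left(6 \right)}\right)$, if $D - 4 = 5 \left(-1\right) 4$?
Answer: $\frac{4264}{9} \approx 473.78$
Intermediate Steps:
$s{\left(H \right)} = 2 + \frac{2 H}{-11 + H}$ ($s{\left(H \right)} = 2 + \frac{H + H}{H - 11} = 2 + \frac{2 H}{-11 + H}$)
$b = \frac{26}{9}$ ($b = \frac{2}{9} - - \frac{8}{3} = \frac{2}{9} + \frac{8}{3} = \frac{26}{9} \approx 2.8889$)
$I{\left(X,k \right)} = -10$ ($I{\left(X,k \right)} = \left(-5\right) 2 = -10$)
$D = -16$ ($D = 4 + 5 \left(-1\right) 4 = 4 - 20 = -16$)
$b I{\left(-5,2 \right)} \left(D + s{\left(6 \right)}\right) = \frac{26}{9} \left(-10\right) \left(-16 + \frac{2 \left(-11 + 2 \cdot 6\right)}{-11 + 6}\right) = - \frac{260 \left(-16 + \frac{2 \left(-11 + 12\right)}{-5}\right)}{9} = - \frac{260 \left(-16 + 2 \left(- \frac{1}{5}\right) 1\right)}{9} = - \frac{260 \left(-16 - \frac{2}{5}\right)}{9} = \left(- \frac{260}{9}\right) \left(- \frac{82}{5}\right) = \frac{4264}{9}$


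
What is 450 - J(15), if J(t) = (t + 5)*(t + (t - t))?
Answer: 150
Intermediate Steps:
J(t) = t*(5 + t) (J(t) = (5 + t)*(t + 0) = (5 + t)*t = t*(5 + t))
450 - J(15) = 450 - 15*(5 + 15) = 450 - 15*20 = 450 - 1*300 = 450 - 300 = 150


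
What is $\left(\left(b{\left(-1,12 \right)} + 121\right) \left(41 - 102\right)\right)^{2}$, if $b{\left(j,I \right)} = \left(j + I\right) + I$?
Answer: $77158656$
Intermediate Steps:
$b{\left(j,I \right)} = j + 2 I$ ($b{\left(j,I \right)} = \left(I + j\right) + I = j + 2 I$)
$\left(\left(b{\left(-1,12 \right)} + 121\right) \left(41 - 102\right)\right)^{2} = \left(\left(\left(-1 + 2 \cdot 12\right) + 121\right) \left(41 - 102\right)\right)^{2} = \left(\left(\left(-1 + 24\right) + 121\right) \left(-61\right)\right)^{2} = \left(\left(23 + 121\right) \left(-61\right)\right)^{2} = \left(144 \left(-61\right)\right)^{2} = \left(-8784\right)^{2} = 77158656$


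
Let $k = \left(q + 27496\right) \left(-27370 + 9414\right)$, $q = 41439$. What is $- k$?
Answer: $1237796860$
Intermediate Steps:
$k = -1237796860$ ($k = \left(41439 + 27496\right) \left(-27370 + 9414\right) = 68935 \left(-17956\right) = -1237796860$)
$- k = \left(-1\right) \left(-1237796860\right) = 1237796860$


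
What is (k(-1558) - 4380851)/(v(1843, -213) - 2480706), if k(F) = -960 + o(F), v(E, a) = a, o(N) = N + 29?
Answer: 4383340/2480919 ≈ 1.7668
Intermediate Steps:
o(N) = 29 + N
k(F) = -931 + F (k(F) = -960 + (29 + F) = -931 + F)
(k(-1558) - 4380851)/(v(1843, -213) - 2480706) = ((-931 - 1558) - 4380851)/(-213 - 2480706) = (-2489 - 4380851)/(-2480919) = -4383340*(-1/2480919) = 4383340/2480919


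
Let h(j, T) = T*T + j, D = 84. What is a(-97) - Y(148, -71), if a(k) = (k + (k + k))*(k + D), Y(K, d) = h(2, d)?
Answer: -1260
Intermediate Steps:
h(j, T) = j + T**2 (h(j, T) = T**2 + j = j + T**2)
Y(K, d) = 2 + d**2
a(k) = 3*k*(84 + k) (a(k) = (k + (k + k))*(k + 84) = (k + 2*k)*(84 + k) = (3*k)*(84 + k) = 3*k*(84 + k))
a(-97) - Y(148, -71) = 3*(-97)*(84 - 97) - (2 + (-71)**2) = 3*(-97)*(-13) - (2 + 5041) = 3783 - 1*5043 = 3783 - 5043 = -1260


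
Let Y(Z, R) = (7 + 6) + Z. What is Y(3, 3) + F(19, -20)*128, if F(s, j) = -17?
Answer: -2160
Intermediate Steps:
Y(Z, R) = 13 + Z
Y(3, 3) + F(19, -20)*128 = (13 + 3) - 17*128 = 16 - 2176 = -2160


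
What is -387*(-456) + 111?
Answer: 176583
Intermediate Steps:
-387*(-456) + 111 = 176472 + 111 = 176583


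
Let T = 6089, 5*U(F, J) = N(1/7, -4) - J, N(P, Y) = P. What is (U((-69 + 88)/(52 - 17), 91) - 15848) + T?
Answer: -342201/35 ≈ -9777.2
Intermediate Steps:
U(F, J) = 1/35 - J/5 (U(F, J) = (1/7 - J)/5 = (⅐ - J)/5 = 1/35 - J/5)
(U((-69 + 88)/(52 - 17), 91) - 15848) + T = ((1/35 - ⅕*91) - 15848) + 6089 = ((1/35 - 91/5) - 15848) + 6089 = (-636/35 - 15848) + 6089 = -555316/35 + 6089 = -342201/35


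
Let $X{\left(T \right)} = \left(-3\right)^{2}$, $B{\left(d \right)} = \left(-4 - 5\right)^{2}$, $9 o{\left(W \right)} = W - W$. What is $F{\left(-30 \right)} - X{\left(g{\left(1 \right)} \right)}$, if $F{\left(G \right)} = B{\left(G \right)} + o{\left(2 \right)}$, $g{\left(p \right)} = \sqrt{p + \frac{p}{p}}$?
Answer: $72$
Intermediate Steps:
$o{\left(W \right)} = 0$ ($o{\left(W \right)} = \frac{W - W}{9} = \frac{1}{9} \cdot 0 = 0$)
$B{\left(d \right)} = 81$ ($B{\left(d \right)} = \left(-9\right)^{2} = 81$)
$g{\left(p \right)} = \sqrt{1 + p}$ ($g{\left(p \right)} = \sqrt{p + 1} = \sqrt{1 + p}$)
$F{\left(G \right)} = 81$ ($F{\left(G \right)} = 81 + 0 = 81$)
$X{\left(T \right)} = 9$
$F{\left(-30 \right)} - X{\left(g{\left(1 \right)} \right)} = 81 - 9 = 72$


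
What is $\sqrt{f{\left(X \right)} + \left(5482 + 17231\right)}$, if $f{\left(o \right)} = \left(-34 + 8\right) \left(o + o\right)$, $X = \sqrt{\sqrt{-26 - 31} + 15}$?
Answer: $\sqrt{22713 - 52 \sqrt{15 + i \sqrt{57}}} \approx 150.02 - 0.164 i$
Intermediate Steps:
$X = \sqrt{15 + i \sqrt{57}}$ ($X = \sqrt{\sqrt{-57} + 15} = \sqrt{i \sqrt{57} + 15} = \sqrt{15 + i \sqrt{57}} \approx 3.987 + 0.9468 i$)
$f{\left(o \right)} = - 52 o$ ($f{\left(o \right)} = - 26 \cdot 2 o = - 52 o$)
$\sqrt{f{\left(X \right)} + \left(5482 + 17231\right)} = \sqrt{- 52 \sqrt{15 + i \sqrt{57}} + \left(5482 + 17231\right)} = \sqrt{- 52 \sqrt{15 + i \sqrt{57}} + 22713} = \sqrt{22713 - 52 \sqrt{15 + i \sqrt{57}}}$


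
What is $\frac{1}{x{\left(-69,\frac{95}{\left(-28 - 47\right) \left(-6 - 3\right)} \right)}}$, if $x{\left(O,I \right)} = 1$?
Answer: $1$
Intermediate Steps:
$\frac{1}{x{\left(-69,\frac{95}{\left(-28 - 47\right) \left(-6 - 3\right)} \right)}} = 1^{-1} = 1$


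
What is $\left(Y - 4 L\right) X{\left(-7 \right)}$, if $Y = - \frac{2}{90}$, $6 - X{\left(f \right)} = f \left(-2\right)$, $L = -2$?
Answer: $- \frac{2872}{45} \approx -63.822$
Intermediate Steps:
$X{\left(f \right)} = 6 + 2 f$ ($X{\left(f \right)} = 6 - f \left(-2\right) = 6 - - 2 f = 6 + 2 f$)
$Y = - \frac{1}{45}$ ($Y = \left(-2\right) \frac{1}{90} = - \frac{1}{45} \approx -0.022222$)
$\left(Y - 4 L\right) X{\left(-7 \right)} = \left(- \frac{1}{45} - -8\right) \left(6 + 2 \left(-7\right)\right) = \left(- \frac{1}{45} + 8\right) \left(6 - 14\right) = \frac{359}{45} \left(-8\right) = - \frac{2872}{45}$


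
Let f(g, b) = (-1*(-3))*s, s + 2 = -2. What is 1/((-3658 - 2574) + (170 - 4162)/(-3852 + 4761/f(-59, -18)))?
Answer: -16995/105896872 ≈ -0.00016049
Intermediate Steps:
s = -4 (s = -2 - 2 = -4)
f(g, b) = -12 (f(g, b) = -1*(-3)*(-4) = 3*(-4) = -12)
1/((-3658 - 2574) + (170 - 4162)/(-3852 + 4761/f(-59, -18))) = 1/((-3658 - 2574) + (170 - 4162)/(-3852 + 4761/(-12))) = 1/(-6232 - 3992/(-3852 + 4761*(-1/12))) = 1/(-6232 - 3992/(-3852 - 1587/4)) = 1/(-6232 - 3992/(-16995/4)) = 1/(-6232 - 3992*(-4/16995)) = 1/(-6232 + 15968/16995) = 1/(-105896872/16995) = -16995/105896872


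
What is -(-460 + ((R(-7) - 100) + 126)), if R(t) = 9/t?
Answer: 3047/7 ≈ 435.29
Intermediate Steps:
-(-460 + ((R(-7) - 100) + 126)) = -(-460 + ((9/(-7) - 100) + 126)) = -(-460 + ((9*(-1/7) - 100) + 126)) = -(-460 + ((-9/7 - 100) + 126)) = -(-460 + (-709/7 + 126)) = -(-460 + 173/7) = -1*(-3047/7) = 3047/7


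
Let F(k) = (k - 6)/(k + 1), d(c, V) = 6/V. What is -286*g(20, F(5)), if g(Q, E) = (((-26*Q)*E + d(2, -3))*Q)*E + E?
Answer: 726869/9 ≈ 80763.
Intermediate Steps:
F(k) = (-6 + k)/(1 + k)
g(Q, E) = E + E*Q*(-2 - 26*E*Q) (g(Q, E) = (((-26*Q)*E + 6/(-3))*Q)*E + E = ((-26*E*Q + 6*(-⅓))*Q)*E + E = ((-26*E*Q - 2)*Q)*E + E = ((-2 - 26*E*Q)*Q)*E + E = (Q*(-2 - 26*E*Q))*E + E = E*Q*(-2 - 26*E*Q) + E = E + E*Q*(-2 - 26*E*Q))
-286*g(20, F(5)) = -286*(-6 + 5)/(1 + 5)*(1 - 2*20 - 26*(-6 + 5)/(1 + 5)*20²) = -286*-1/6*(1 - 40 - 26*-1/6*400) = -286*(⅙)*(-1)*(1 - 40 - 26*(⅙)*(-1)*400) = -(-143)*(1 - 40 - 26*(-⅙)*400)/3 = -(-143)*(1 - 40 + 5200/3)/3 = -(-143)*5083/(3*3) = -286*(-5083/18) = 726869/9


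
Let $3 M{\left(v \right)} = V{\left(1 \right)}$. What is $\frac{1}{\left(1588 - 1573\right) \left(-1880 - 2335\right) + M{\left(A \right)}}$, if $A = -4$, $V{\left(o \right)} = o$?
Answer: $- \frac{3}{189674} \approx -1.5817 \cdot 10^{-5}$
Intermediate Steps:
$M{\left(v \right)} = \frac{1}{3}$ ($M{\left(v \right)} = \frac{1}{3} \cdot 1 = \frac{1}{3}$)
$\frac{1}{\left(1588 - 1573\right) \left(-1880 - 2335\right) + M{\left(A \right)}} = \frac{1}{\left(1588 - 1573\right) \left(-1880 - 2335\right) + \frac{1}{3}} = \frac{1}{15 \left(-4215\right) + \frac{1}{3}} = \frac{1}{-63225 + \frac{1}{3}} = \frac{1}{- \frac{189674}{3}} = - \frac{3}{189674}$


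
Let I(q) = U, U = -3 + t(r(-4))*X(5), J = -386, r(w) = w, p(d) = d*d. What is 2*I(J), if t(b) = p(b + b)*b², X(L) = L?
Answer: 10234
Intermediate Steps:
p(d) = d²
t(b) = 4*b⁴ (t(b) = (b + b)²*b² = (2*b)²*b² = (4*b²)*b² = 4*b⁴)
U = 5117 (U = -3 + (4*(-4)⁴)*5 = -3 + (4*256)*5 = -3 + 1024*5 = -3 + 5120 = 5117)
I(q) = 5117
2*I(J) = 2*5117 = 10234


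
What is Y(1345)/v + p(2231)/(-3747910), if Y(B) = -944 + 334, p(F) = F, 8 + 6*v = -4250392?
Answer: 7057847/26550194440 ≈ 0.00026583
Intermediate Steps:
v = -708400 (v = -4/3 + (1/6)*(-4250392) = -4/3 - 2125196/3 = -708400)
Y(B) = -610
Y(1345)/v + p(2231)/(-3747910) = -610/(-708400) + 2231/(-3747910) = -610*(-1/708400) + 2231*(-1/3747910) = 61/70840 - 2231/3747910 = 7057847/26550194440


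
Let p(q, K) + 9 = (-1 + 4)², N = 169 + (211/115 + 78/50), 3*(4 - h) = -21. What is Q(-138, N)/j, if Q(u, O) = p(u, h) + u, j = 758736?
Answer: -23/126456 ≈ -0.00018188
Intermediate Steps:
h = 11 (h = 4 - ⅓*(-21) = 4 + 7 = 11)
N = 99127/575 (N = 169 + (211*(1/115) + 78*(1/50)) = 169 + (211/115 + 39/25) = 169 + 1952/575 = 99127/575 ≈ 172.39)
p(q, K) = 0 (p(q, K) = -9 + (-1 + 4)² = -9 + 3² = -9 + 9 = 0)
Q(u, O) = u (Q(u, O) = 0 + u = u)
Q(-138, N)/j = -138/758736 = -138*1/758736 = -23/126456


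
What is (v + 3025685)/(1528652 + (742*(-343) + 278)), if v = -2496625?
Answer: 132265/318606 ≈ 0.41514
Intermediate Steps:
(v + 3025685)/(1528652 + (742*(-343) + 278)) = (-2496625 + 3025685)/(1528652 + (742*(-343) + 278)) = 529060/(1528652 + (-254506 + 278)) = 529060/(1528652 - 254228) = 529060/1274424 = 529060*(1/1274424) = 132265/318606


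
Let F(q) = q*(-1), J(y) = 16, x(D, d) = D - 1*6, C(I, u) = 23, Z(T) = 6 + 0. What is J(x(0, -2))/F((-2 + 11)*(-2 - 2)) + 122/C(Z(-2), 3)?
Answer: 1190/207 ≈ 5.7488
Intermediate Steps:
Z(T) = 6
x(D, d) = -6 + D (x(D, d) = D - 6 = -6 + D)
F(q) = -q
J(x(0, -2))/F((-2 + 11)*(-2 - 2)) + 122/C(Z(-2), 3) = 16/((-(-2 + 11)*(-2 - 2))) + 122/23 = 16/((-9*(-4))) + 122*(1/23) = 16/((-1*(-36))) + 122/23 = 16/36 + 122/23 = 16*(1/36) + 122/23 = 4/9 + 122/23 = 1190/207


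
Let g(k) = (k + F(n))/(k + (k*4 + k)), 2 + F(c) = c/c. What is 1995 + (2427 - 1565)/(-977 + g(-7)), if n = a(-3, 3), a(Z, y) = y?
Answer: 40905333/20513 ≈ 1994.1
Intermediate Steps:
n = 3
F(c) = -1 (F(c) = -2 + c/c = -2 + 1 = -1)
g(k) = (-1 + k)/(6*k) (g(k) = (k - 1)/(k + (k*4 + k)) = (-1 + k)/(k + (4*k + k)) = (-1 + k)/(k + 5*k) = (-1 + k)/((6*k)) = (-1 + k)*(1/(6*k)) = (-1 + k)/(6*k))
1995 + (2427 - 1565)/(-977 + g(-7)) = 1995 + (2427 - 1565)/(-977 + (⅙)*(-1 - 7)/(-7)) = 1995 + 862/(-977 + (⅙)*(-⅐)*(-8)) = 1995 + 862/(-977 + 4/21) = 1995 + 862/(-20513/21) = 1995 + 862*(-21/20513) = 1995 - 18102/20513 = 40905333/20513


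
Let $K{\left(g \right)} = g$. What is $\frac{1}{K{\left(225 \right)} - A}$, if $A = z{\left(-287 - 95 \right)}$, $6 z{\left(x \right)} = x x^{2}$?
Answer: $\frac{3}{27872159} \approx 1.0763 \cdot 10^{-7}$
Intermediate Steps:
$z{\left(x \right)} = \frac{x^{3}}{6}$ ($z{\left(x \right)} = \frac{x x^{2}}{6} = \frac{x^{3}}{6}$)
$A = - \frac{27871484}{3}$ ($A = \frac{\left(-287 - 95\right)^{3}}{6} = \frac{\left(-382\right)^{3}}{6} = \frac{1}{6} \left(-55742968\right) = - \frac{27871484}{3} \approx -9.2905 \cdot 10^{6}$)
$\frac{1}{K{\left(225 \right)} - A} = \frac{1}{225 - - \frac{27871484}{3}} = \frac{1}{225 + \frac{27871484}{3}} = \frac{1}{\frac{27872159}{3}} = \frac{3}{27872159}$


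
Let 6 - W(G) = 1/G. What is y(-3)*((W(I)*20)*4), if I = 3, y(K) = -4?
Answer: -5440/3 ≈ -1813.3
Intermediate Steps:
W(G) = 6 - 1/G
y(-3)*((W(I)*20)*4) = -4*(6 - 1/3)*20*4 = -4*(6 - 1*⅓)*20*4 = -4*(6 - ⅓)*20*4 = -4*(17/3)*20*4 = -1360*4/3 = -4*1360/3 = -5440/3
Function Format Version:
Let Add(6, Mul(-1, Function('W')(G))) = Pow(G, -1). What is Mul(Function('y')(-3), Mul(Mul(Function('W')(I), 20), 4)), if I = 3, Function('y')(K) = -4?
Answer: Rational(-5440, 3) ≈ -1813.3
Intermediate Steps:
Function('W')(G) = Add(6, Mul(-1, Pow(G, -1)))
Mul(Function('y')(-3), Mul(Mul(Function('W')(I), 20), 4)) = Mul(-4, Mul(Mul(Add(6, Mul(-1, Pow(3, -1))), 20), 4)) = Mul(-4, Mul(Mul(Add(6, Mul(-1, Rational(1, 3))), 20), 4)) = Mul(-4, Mul(Mul(Add(6, Rational(-1, 3)), 20), 4)) = Mul(-4, Mul(Mul(Rational(17, 3), 20), 4)) = Mul(-4, Mul(Rational(340, 3), 4)) = Mul(-4, Rational(1360, 3)) = Rational(-5440, 3)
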